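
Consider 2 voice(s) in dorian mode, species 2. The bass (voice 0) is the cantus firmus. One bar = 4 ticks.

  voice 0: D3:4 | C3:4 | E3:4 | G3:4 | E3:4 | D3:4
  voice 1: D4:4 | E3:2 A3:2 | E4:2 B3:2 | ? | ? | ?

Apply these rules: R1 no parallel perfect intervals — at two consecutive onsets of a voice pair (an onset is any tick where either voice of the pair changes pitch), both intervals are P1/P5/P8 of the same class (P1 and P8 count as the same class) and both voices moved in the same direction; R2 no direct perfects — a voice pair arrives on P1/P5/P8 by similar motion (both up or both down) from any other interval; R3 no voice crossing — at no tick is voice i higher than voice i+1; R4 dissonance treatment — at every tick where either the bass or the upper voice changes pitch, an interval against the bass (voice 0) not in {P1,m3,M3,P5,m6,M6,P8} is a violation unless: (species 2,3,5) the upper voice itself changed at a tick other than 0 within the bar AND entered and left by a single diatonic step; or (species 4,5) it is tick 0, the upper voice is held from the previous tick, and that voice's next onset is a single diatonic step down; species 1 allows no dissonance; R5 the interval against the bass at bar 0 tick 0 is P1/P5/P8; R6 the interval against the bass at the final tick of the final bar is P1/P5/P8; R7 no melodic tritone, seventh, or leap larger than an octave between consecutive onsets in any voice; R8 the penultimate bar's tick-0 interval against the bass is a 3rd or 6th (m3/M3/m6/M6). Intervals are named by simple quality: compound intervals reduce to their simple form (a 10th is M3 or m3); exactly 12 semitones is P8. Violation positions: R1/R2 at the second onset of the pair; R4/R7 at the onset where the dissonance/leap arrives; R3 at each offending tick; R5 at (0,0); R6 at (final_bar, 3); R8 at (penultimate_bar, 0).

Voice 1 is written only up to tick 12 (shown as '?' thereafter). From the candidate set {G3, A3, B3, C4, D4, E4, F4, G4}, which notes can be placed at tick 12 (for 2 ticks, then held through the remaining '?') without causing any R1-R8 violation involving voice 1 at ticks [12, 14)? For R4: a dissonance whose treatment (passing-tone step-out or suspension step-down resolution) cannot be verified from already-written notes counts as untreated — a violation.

G3: legal
A3: violates R4
B3: legal
C4: violates R4
D4: violates R1
E4: legal
F4: violates R4,R7
G4: violates R2

{B3, E4, G3}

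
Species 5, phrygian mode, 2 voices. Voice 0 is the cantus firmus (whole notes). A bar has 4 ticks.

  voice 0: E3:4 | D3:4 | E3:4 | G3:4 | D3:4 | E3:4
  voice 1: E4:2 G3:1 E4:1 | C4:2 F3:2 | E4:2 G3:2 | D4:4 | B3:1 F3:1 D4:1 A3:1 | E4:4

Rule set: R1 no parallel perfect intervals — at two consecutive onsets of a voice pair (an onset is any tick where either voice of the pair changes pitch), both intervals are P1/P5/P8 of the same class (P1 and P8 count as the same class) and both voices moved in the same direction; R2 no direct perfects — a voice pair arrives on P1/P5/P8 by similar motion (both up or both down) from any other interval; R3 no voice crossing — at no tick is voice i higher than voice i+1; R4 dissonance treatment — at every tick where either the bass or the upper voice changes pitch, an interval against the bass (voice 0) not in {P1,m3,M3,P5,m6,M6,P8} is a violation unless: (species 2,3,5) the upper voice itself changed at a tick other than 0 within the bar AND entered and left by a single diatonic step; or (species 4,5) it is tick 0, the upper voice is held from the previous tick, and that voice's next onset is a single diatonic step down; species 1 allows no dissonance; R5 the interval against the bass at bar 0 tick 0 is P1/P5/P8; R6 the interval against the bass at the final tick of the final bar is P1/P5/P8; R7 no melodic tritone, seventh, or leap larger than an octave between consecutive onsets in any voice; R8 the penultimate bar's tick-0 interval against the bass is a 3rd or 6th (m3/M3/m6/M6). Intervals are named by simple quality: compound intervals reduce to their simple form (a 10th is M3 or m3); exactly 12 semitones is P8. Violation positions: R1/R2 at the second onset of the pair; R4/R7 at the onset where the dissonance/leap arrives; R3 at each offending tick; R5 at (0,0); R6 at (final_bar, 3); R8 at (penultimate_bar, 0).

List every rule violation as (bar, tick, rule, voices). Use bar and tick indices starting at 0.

(1, 0, R4, (0, 1))
(2, 0, R2, (0, 1))
(2, 0, R7, (1,))
(3, 0, R2, (0, 1))
(4, 1, R7, (1,))
(5, 0, R2, (0, 1))

bar 0: v0=E3 v1=E4 downbeat P8
bar 1: v0=D3 v1=C4 downbeat m7
bar 2: v0=E3 v1=E4 downbeat P8
bar 3: v0=G3 v1=D4 downbeat P5
bar 4: v0=D3 v1=B3 downbeat M6
bar 5: v0=E3 v1=E4 downbeat P8
  -> R4 @ bar 1 tick 0 v(0, 1): D3/C4 m7 untreated
  -> R2 @ bar 2 tick 0 v(0, 1): D3/F3 m3 -> E3/E4 P8 similar
  -> R7 @ bar 2 tick 0 v(1,): F3->E4 leap 11st
  -> R2 @ bar 3 tick 0 v(0, 1): E3/G3 m3 -> G3/D4 P5 similar
  -> R7 @ bar 4 tick 1 v(1,): B3->F3 leap 6st
  -> R2 @ bar 5 tick 0 v(0, 1): D3/A3 P5 -> E3/E4 P8 similar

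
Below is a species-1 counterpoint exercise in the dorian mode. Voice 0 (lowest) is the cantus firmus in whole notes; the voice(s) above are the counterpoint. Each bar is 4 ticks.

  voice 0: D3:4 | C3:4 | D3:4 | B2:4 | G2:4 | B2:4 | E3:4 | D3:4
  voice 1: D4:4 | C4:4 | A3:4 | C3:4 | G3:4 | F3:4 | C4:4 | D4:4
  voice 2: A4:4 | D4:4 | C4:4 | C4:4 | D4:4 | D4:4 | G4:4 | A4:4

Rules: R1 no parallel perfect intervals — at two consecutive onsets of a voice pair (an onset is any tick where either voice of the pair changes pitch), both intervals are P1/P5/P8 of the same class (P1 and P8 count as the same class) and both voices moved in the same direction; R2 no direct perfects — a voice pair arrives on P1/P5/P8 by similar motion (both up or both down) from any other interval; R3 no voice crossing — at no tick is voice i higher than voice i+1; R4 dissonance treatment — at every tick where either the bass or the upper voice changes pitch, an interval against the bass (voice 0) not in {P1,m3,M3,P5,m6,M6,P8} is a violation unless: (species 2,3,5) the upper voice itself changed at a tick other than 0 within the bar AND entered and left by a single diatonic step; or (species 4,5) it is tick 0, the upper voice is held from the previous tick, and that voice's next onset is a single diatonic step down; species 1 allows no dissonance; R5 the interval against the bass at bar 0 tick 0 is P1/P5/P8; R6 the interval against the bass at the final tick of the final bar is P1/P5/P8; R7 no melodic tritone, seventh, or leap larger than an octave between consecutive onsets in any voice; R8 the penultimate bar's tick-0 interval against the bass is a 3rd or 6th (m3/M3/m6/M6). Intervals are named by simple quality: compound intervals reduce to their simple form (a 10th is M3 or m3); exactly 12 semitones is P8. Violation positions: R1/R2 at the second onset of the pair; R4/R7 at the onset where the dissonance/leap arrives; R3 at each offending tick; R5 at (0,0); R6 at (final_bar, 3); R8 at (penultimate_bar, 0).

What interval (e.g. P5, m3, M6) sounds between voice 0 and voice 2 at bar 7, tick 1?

P5

voice 0=D3 voice 2=A4 -> P5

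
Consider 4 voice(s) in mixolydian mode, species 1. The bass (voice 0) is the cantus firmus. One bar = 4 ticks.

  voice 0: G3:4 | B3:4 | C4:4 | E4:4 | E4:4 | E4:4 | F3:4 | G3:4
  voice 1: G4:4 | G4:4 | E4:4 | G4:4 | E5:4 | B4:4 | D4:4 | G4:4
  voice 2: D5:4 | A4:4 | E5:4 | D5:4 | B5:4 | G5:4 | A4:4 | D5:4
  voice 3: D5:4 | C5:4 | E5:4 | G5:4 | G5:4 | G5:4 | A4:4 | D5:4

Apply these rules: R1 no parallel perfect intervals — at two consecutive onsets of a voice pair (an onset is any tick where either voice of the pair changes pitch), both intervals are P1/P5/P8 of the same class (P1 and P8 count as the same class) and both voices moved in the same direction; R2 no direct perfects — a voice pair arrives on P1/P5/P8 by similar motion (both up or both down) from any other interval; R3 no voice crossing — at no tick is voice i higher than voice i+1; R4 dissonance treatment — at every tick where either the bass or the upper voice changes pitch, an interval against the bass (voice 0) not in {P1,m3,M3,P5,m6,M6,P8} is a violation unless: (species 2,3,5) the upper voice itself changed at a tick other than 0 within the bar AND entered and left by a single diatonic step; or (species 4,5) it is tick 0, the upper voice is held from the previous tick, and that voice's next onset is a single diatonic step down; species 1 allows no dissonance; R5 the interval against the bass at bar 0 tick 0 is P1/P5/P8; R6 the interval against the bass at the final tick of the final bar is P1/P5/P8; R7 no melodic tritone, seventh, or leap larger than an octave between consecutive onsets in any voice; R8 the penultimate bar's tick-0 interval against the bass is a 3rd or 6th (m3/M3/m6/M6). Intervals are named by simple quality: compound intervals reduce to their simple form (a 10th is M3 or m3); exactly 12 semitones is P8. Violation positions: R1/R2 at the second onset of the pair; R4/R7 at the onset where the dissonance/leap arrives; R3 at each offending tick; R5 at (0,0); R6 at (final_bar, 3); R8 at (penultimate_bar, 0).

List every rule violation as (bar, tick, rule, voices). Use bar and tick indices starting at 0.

bar 0: v0=G3 v1=G4 v2=D5 v3=D5 downbeat P5
bar 1: v0=B3 v1=G4 v2=A4 v3=C5 downbeat m2
bar 2: v0=C4 v1=E4 v2=E5 v3=E5 downbeat M3
bar 3: v0=E4 v1=G4 v2=D5 v3=G5 downbeat m3
bar 4: v0=E4 v1=E5 v2=B5 v3=G5 downbeat m3
bar 5: v0=E4 v1=B4 v2=G5 v3=G5 downbeat m3
bar 6: v0=F3 v1=D4 v2=A4 v3=A4 downbeat M3
bar 7: v0=G3 v1=G4 v2=D5 v3=D5 downbeat P5
  -> R4 @ bar 1 tick 0 v(0, 2): B3/A4 m7 untreated
  -> R4 @ bar 1 tick 0 v(0, 3): B3/C5 m2 untreated
  -> R2 @ bar 2 tick 0 v(2, 3): A4/C5 m3 -> E5/E5 P1 similar
  -> R1 @ bar 3 tick 0 v(1, 3): E4/E5 P8 -> G4/G5 P8 similar
  -> R4 @ bar 3 tick 0 v(0, 2): E4/D5 m7 untreated
  -> R1 @ bar 4 tick 0 v(1, 2): G4/D5 P5 -> E5/B5 P5 similar
  -> R3 @ bar 4 tick 0 v(2, 3): B5 above G5
  -> R3 @ bar 4 tick 1 v(2, 3): B5 above G5
  -> R3 @ bar 4 tick 2 v(2, 3): B5 above G5
  -> R3 @ bar 4 tick 3 v(2, 3): B5 above G5
  -> R1 @ bar 6 tick 0 v(2, 3): G5/G5 P1 -> A4/A4 P1 similar
  -> R2 @ bar 6 tick 0 v(1, 2): B4/G5 m6 -> D4/A4 P5 similar
  -> R2 @ bar 6 tick 0 v(1, 3): B4/G5 m6 -> D4/A4 P5 similar
  -> R7 @ bar 6 tick 0 v(0,): E4->F3 leap 11st
  -> R7 @ bar 6 tick 0 v(2,): G5->A4 leap 10st
  -> R7 @ bar 6 tick 0 v(3,): G5->A4 leap 10st
  -> R1 @ bar 7 tick 0 v(1, 2): D4/A4 P5 -> G4/D5 P5 similar
  -> R1 @ bar 7 tick 0 v(1, 3): D4/A4 P5 -> G4/D5 P5 similar
  -> R1 @ bar 7 tick 0 v(2, 3): A4/A4 P1 -> D5/D5 P1 similar
  -> R2 @ bar 7 tick 0 v(0, 1): F3/D4 M6 -> G3/G4 P8 similar
  -> R2 @ bar 7 tick 0 v(0, 2): F3/A4 M3 -> G3/D5 P5 similar
  -> R2 @ bar 7 tick 0 v(0, 3): F3/A4 M3 -> G3/D5 P5 similar

(1, 0, R4, (0, 2))
(1, 0, R4, (0, 3))
(2, 0, R2, (2, 3))
(3, 0, R1, (1, 3))
(3, 0, R4, (0, 2))
(4, 0, R1, (1, 2))
(4, 0, R3, (2, 3))
(4, 1, R3, (2, 3))
(4, 2, R3, (2, 3))
(4, 3, R3, (2, 3))
(6, 0, R1, (2, 3))
(6, 0, R2, (1, 2))
(6, 0, R2, (1, 3))
(6, 0, R7, (0,))
(6, 0, R7, (2,))
(6, 0, R7, (3,))
(7, 0, R1, (1, 2))
(7, 0, R1, (1, 3))
(7, 0, R1, (2, 3))
(7, 0, R2, (0, 1))
(7, 0, R2, (0, 2))
(7, 0, R2, (0, 3))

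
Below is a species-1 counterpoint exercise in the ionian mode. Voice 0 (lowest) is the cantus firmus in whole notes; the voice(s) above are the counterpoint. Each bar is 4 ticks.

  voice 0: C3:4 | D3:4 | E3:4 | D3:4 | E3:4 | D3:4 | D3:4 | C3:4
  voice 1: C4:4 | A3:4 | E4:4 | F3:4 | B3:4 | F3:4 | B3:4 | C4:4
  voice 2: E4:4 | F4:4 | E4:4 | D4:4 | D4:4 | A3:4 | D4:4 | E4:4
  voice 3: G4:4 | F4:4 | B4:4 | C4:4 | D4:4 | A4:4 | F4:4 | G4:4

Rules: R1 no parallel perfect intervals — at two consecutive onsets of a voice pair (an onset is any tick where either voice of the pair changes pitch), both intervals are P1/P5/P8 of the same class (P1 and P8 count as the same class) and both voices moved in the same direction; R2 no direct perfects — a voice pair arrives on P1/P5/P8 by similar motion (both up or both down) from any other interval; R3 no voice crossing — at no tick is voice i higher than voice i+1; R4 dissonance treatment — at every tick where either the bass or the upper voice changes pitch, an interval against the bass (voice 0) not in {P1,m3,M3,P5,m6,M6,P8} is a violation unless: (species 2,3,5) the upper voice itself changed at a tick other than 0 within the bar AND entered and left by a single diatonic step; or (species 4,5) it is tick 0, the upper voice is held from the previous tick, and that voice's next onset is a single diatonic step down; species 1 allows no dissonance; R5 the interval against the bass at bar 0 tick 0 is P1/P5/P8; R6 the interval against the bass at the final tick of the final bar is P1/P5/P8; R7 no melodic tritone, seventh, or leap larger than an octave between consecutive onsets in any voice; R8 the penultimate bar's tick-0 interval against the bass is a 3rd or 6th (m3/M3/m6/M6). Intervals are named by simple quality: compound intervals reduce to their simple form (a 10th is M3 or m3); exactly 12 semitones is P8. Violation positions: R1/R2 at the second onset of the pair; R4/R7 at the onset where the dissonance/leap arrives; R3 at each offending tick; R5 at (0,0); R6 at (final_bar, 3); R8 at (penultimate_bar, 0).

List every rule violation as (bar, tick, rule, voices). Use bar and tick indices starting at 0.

bar 0: v0=C3 v1=C4 v2=E4 v3=G4 downbeat P5
bar 1: v0=D3 v1=A3 v2=F4 v3=F4 downbeat m3
bar 2: v0=E3 v1=E4 v2=E4 v3=B4 downbeat P5
bar 3: v0=D3 v1=F3 v2=D4 v3=C4 downbeat m7
bar 4: v0=E3 v1=B3 v2=D4 v3=D4 downbeat m7
bar 5: v0=D3 v1=F3 v2=A3 v3=A4 downbeat P5
bar 6: v0=D3 v1=B3 v2=D4 v3=F4 downbeat m3
bar 7: v0=C3 v1=C4 v2=E4 v3=G4 downbeat P5
  -> R5 @ bar 0 tick 0 v(0, 2): opens on M3
  -> R2 @ bar 2 tick 0 v(0, 1): D3/A3 P5 -> E3/E4 P8 similar
  -> R2 @ bar 2 tick 0 v(0, 3): D3/F4 m3 -> E3/B4 P5 similar
  -> R2 @ bar 2 tick 0 v(1, 3): A3/F4 m6 -> E4/B4 P5 similar
  -> R7 @ bar 2 tick 0 v(3,): F4->B4 leap 6st
  -> R1 @ bar 3 tick 0 v(0, 2): E3/E4 P8 -> D3/D4 P8 similar
  -> R1 @ bar 3 tick 0 v(1, 3): E4/B4 P5 -> F3/C4 P5 similar
  -> R3 @ bar 3 tick 0 v(2, 3): D4 above C4
  -> R4 @ bar 3 tick 0 v(0, 3): D3/C4 m7 untreated
  -> R7 @ bar 3 tick 0 v(1,): E4->F3 leap 11st
  -> R7 @ bar 3 tick 0 v(3,): B4->C4 leap 11st
  -> R3 @ bar 3 tick 1 v(2, 3): D4 above C4
  -> R3 @ bar 3 tick 2 v(2, 3): D4 above C4
  -> R3 @ bar 3 tick 3 v(2, 3): D4 above C4
  -> R2 @ bar 4 tick 0 v(0, 1): D3/F3 m3 -> E3/B3 P5 similar
  -> R4 @ bar 4 tick 0 v(0, 2): E3/D4 m7 untreated
  -> R4 @ bar 4 tick 0 v(0, 3): E3/D4 m7 untreated
  -> R7 @ bar 4 tick 0 v(1,): F3->B3 leap 6st
  -> R2 @ bar 5 tick 0 v(0, 2): E3/D4 m7 -> D3/A3 P5 similar
  -> R7 @ bar 5 tick 0 v(1,): B3->F3 leap 6st
  -> R7 @ bar 6 tick 0 v(1,): F3->B3 leap 6st
  -> R8 @ bar 6 tick 0 v(0, 2): penult P8 not 3rd/6th
  -> R2 @ bar 7 tick 0 v(1, 3): B3/F4 TT -> C4/G4 P5 similar
  -> R6 @ bar 7 tick 3 v(0, 2): closes on M3

(0, 0, R5, (0, 2))
(2, 0, R2, (0, 1))
(2, 0, R2, (0, 3))
(2, 0, R2, (1, 3))
(2, 0, R7, (3,))
(3, 0, R1, (0, 2))
(3, 0, R1, (1, 3))
(3, 0, R3, (2, 3))
(3, 0, R4, (0, 3))
(3, 0, R7, (1,))
(3, 0, R7, (3,))
(3, 1, R3, (2, 3))
(3, 2, R3, (2, 3))
(3, 3, R3, (2, 3))
(4, 0, R2, (0, 1))
(4, 0, R4, (0, 2))
(4, 0, R4, (0, 3))
(4, 0, R7, (1,))
(5, 0, R2, (0, 2))
(5, 0, R7, (1,))
(6, 0, R7, (1,))
(6, 0, R8, (0, 2))
(7, 0, R2, (1, 3))
(7, 3, R6, (0, 2))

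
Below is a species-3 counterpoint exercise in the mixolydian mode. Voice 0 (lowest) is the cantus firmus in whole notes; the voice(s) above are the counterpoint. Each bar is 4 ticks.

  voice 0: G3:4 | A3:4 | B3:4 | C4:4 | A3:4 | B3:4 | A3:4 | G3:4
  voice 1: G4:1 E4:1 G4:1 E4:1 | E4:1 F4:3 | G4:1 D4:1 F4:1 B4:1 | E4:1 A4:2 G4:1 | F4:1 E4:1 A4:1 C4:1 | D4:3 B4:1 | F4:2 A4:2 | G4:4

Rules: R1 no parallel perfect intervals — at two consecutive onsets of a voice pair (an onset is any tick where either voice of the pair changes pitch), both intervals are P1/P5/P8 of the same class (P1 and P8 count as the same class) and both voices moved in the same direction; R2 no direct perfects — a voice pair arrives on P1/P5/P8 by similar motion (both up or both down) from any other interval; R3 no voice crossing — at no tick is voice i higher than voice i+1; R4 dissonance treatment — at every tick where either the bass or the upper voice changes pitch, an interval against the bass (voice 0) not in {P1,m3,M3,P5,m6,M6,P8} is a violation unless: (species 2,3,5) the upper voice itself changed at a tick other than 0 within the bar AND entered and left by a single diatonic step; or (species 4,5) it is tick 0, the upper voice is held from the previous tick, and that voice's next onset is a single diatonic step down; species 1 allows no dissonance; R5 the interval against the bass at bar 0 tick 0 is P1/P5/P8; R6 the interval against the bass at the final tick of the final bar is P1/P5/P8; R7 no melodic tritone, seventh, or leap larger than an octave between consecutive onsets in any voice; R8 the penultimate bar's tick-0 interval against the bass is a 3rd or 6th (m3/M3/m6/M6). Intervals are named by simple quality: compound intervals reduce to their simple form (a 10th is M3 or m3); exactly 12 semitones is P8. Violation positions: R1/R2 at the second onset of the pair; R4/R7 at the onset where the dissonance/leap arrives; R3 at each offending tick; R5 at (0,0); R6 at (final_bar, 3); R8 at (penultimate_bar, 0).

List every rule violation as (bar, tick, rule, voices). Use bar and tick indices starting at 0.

bar 0: v0=G3 v1=G4 downbeat P8
bar 1: v0=A3 v1=E4 downbeat P5
bar 2: v0=B3 v1=G4 downbeat m6
bar 3: v0=C4 v1=E4 downbeat M3
bar 4: v0=A3 v1=F4 downbeat m6
bar 5: v0=B3 v1=D4 downbeat m3
bar 6: v0=A3 v1=F4 downbeat m6
bar 7: v0=G3 v1=G4 downbeat P8
  -> R4 @ bar 2 tick 2 v(0, 1): B3/F4 TT untreated
  -> R7 @ bar 2 tick 3 v(1,): F4->B4 leap 6st
  -> R7 @ bar 6 tick 0 v(1,): B4->F4 leap 6st
  -> R1 @ bar 7 tick 0 v(0, 1): A3/A4 P8 -> G3/G4 P8 similar

(2, 2, R4, (0, 1))
(2, 3, R7, (1,))
(6, 0, R7, (1,))
(7, 0, R1, (0, 1))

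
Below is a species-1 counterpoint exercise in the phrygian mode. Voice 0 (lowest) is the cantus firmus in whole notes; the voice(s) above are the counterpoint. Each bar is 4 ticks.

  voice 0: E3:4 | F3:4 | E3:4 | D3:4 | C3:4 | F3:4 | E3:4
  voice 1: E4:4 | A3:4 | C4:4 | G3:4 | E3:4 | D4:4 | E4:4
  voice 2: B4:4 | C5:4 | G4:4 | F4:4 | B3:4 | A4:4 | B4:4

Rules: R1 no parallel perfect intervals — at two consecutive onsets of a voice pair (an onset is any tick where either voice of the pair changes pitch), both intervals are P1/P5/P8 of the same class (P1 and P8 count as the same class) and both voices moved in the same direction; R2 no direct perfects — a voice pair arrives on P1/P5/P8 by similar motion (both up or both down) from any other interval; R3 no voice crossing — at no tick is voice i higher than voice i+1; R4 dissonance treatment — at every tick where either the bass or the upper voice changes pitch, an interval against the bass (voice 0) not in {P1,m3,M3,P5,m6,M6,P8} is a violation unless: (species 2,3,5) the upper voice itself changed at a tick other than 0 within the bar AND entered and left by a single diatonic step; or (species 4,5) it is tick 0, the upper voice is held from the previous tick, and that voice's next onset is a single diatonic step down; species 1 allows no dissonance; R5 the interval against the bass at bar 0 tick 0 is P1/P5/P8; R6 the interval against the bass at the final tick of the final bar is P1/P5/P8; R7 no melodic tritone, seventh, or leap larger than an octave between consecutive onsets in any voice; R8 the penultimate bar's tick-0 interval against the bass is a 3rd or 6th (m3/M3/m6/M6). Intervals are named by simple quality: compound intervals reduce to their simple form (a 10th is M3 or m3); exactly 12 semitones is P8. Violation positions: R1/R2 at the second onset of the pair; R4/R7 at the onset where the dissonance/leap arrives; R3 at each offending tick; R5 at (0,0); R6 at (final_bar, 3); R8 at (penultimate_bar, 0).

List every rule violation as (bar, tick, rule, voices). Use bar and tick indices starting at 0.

(1, 0, R1, (0, 2))
(3, 0, R4, (0, 1))
(4, 0, R2, (1, 2))
(4, 0, R4, (0, 2))
(4, 0, R7, (2,))
(5, 0, R1, (1, 2))
(5, 0, R7, (1,))
(5, 0, R7, (2,))
(6, 0, R1, (1, 2))

bar 0: v0=E3 v1=E4 v2=B4 downbeat P5
bar 1: v0=F3 v1=A3 v2=C5 downbeat P5
bar 2: v0=E3 v1=C4 v2=G4 downbeat m3
bar 3: v0=D3 v1=G3 v2=F4 downbeat m3
bar 4: v0=C3 v1=E3 v2=B3 downbeat M7
bar 5: v0=F3 v1=D4 v2=A4 downbeat M3
bar 6: v0=E3 v1=E4 v2=B4 downbeat P5
  -> R1 @ bar 1 tick 0 v(0, 2): E3/B4 P5 -> F3/C5 P5 similar
  -> R4 @ bar 3 tick 0 v(0, 1): D3/G3 P4 untreated
  -> R2 @ bar 4 tick 0 v(1, 2): G3/F4 m7 -> E3/B3 P5 similar
  -> R4 @ bar 4 tick 0 v(0, 2): C3/B3 M7 untreated
  -> R7 @ bar 4 tick 0 v(2,): F4->B3 leap 6st
  -> R1 @ bar 5 tick 0 v(1, 2): E3/B3 P5 -> D4/A4 P5 similar
  -> R7 @ bar 5 tick 0 v(1,): E3->D4 leap 10st
  -> R7 @ bar 5 tick 0 v(2,): B3->A4 leap 10st
  -> R1 @ bar 6 tick 0 v(1, 2): D4/A4 P5 -> E4/B4 P5 similar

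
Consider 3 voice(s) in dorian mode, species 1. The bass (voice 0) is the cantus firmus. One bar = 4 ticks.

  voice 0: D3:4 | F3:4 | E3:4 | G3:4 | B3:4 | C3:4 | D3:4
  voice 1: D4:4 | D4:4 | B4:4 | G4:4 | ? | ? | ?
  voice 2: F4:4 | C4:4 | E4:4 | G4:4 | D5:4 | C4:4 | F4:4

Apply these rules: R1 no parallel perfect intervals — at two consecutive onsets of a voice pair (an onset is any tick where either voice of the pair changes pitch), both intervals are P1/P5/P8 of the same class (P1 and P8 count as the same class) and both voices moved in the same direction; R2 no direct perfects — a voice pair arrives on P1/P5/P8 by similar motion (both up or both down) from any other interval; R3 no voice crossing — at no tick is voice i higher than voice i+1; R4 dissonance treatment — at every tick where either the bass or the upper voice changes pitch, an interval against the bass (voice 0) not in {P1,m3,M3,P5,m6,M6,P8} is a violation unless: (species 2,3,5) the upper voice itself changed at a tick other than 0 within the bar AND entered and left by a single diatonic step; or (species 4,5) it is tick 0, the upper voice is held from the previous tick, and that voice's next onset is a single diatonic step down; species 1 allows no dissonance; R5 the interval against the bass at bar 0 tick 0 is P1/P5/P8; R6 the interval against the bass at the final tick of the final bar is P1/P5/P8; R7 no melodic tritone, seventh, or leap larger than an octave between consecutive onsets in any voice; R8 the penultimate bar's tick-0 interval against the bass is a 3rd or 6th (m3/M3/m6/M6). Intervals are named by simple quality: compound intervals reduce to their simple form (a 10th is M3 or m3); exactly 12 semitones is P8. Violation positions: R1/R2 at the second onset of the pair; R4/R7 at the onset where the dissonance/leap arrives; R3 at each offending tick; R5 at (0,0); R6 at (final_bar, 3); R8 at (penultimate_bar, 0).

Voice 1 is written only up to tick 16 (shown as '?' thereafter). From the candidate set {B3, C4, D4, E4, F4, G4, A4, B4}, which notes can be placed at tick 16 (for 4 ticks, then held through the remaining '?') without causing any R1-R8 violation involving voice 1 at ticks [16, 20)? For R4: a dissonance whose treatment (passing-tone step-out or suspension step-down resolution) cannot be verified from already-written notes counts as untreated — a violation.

B3: legal
C4: violates R4
D4: legal
E4: violates R4
F4: violates R4
G4: legal
A4: violates R4
B4: violates R1

{B3, D4, G4}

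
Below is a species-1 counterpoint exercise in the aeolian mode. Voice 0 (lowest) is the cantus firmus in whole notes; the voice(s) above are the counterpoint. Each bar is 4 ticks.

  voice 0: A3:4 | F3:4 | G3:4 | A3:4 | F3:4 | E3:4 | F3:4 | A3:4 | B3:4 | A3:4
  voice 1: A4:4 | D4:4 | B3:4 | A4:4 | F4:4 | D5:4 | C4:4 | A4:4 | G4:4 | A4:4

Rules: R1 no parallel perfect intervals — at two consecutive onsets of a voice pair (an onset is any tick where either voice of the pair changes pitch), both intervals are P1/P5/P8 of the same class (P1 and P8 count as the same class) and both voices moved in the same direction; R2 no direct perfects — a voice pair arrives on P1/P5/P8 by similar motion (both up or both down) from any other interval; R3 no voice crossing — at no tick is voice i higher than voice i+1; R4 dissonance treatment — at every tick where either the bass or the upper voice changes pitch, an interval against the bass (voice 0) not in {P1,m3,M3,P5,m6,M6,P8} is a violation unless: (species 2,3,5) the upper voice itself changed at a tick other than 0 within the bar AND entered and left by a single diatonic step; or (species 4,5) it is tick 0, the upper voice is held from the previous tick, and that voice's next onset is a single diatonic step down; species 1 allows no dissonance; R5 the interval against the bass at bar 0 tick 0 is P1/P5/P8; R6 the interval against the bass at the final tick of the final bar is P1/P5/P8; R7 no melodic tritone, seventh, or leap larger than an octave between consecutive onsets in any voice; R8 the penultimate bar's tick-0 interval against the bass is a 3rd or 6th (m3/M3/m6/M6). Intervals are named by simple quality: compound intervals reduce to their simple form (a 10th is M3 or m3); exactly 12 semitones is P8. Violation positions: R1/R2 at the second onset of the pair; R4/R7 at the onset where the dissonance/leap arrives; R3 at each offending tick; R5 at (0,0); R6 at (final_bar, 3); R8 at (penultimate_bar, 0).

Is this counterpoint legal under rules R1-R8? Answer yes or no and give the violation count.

No (6 violations)

bar 0: v0=A3 v1=A4 (P8)
bar 1: v0=F3 v1=D4 (M6)
bar 2: v0=G3 v1=B3 (M3)
bar 3: v0=A3 v1=A4 (P8)
bar 4: v0=F3 v1=F4 (P8)
bar 5: v0=E3 v1=D5 (m7)
bar 6: v0=F3 v1=C4 (P5)
bar 7: v0=A3 v1=A4 (P8)
bar 8: v0=B3 v1=G4 (m6)
bar 9: v0=A3 v1=A4 (P8)
  R2 @ bar3.0: G3/B3 M3 -> A3/A4 P8 similar
  R7 @ bar3.0: B3->A4 leap 10st
  R1 @ bar4.0: A3/A4 P8 -> F3/F4 P8 similar
  R4 @ bar5.0: E3/D5 m7 untreated
  R7 @ bar6.0: D5->C4 leap 14st
  R2 @ bar7.0: F3/C4 P5 -> A3/A4 P8 similar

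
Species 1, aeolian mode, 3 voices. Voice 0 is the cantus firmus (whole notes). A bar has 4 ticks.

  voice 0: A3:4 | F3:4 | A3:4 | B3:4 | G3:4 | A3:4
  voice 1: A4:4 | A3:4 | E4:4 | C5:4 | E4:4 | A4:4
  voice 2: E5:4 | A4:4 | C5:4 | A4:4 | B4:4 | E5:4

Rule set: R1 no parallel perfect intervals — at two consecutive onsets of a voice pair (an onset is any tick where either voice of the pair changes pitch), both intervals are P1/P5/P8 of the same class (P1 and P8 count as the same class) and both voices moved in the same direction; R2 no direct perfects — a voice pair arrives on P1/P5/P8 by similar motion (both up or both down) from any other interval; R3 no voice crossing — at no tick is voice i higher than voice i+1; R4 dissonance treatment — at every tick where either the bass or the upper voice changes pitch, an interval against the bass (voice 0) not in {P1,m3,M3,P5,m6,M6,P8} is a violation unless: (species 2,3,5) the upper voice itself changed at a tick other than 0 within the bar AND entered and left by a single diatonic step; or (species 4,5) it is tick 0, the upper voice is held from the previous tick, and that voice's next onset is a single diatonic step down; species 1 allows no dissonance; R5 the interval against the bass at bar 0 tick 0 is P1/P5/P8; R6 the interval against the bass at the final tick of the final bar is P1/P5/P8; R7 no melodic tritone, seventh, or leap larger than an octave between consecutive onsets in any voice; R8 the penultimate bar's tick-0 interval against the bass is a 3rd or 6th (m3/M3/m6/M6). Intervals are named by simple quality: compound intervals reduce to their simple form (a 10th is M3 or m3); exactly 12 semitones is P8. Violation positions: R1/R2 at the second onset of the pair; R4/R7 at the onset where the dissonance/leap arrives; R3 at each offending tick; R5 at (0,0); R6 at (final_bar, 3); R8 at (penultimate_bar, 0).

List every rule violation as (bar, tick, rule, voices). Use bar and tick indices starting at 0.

(1, 0, R2, (1, 2))
(2, 0, R2, (0, 1))
(3, 0, R3, (1, 2))
(3, 0, R4, (0, 1))
(3, 0, R4, (0, 2))
(3, 1, R3, (1, 2))
(3, 2, R3, (1, 2))
(3, 3, R3, (1, 2))
(5, 0, R1, (1, 2))
(5, 0, R2, (0, 1))
(5, 0, R2, (0, 2))

bar 0: v0=A3 v1=A4 v2=E5 downbeat P5
bar 1: v0=F3 v1=A3 v2=A4 downbeat M3
bar 2: v0=A3 v1=E4 v2=C5 downbeat m3
bar 3: v0=B3 v1=C5 v2=A4 downbeat m7
bar 4: v0=G3 v1=E4 v2=B4 downbeat M3
bar 5: v0=A3 v1=A4 v2=E5 downbeat P5
  -> R2 @ bar 1 tick 0 v(1, 2): A4/E5 P5 -> A3/A4 P8 similar
  -> R2 @ bar 2 tick 0 v(0, 1): F3/A3 M3 -> A3/E4 P5 similar
  -> R3 @ bar 3 tick 0 v(1, 2): C5 above A4
  -> R4 @ bar 3 tick 0 v(0, 1): B3/C5 m2 untreated
  -> R4 @ bar 3 tick 0 v(0, 2): B3/A4 m7 untreated
  -> R3 @ bar 3 tick 1 v(1, 2): C5 above A4
  -> R3 @ bar 3 tick 2 v(1, 2): C5 above A4
  -> R3 @ bar 3 tick 3 v(1, 2): C5 above A4
  -> R1 @ bar 5 tick 0 v(1, 2): E4/B4 P5 -> A4/E5 P5 similar
  -> R2 @ bar 5 tick 0 v(0, 1): G3/E4 M6 -> A3/A4 P8 similar
  -> R2 @ bar 5 tick 0 v(0, 2): G3/B4 M3 -> A3/E5 P5 similar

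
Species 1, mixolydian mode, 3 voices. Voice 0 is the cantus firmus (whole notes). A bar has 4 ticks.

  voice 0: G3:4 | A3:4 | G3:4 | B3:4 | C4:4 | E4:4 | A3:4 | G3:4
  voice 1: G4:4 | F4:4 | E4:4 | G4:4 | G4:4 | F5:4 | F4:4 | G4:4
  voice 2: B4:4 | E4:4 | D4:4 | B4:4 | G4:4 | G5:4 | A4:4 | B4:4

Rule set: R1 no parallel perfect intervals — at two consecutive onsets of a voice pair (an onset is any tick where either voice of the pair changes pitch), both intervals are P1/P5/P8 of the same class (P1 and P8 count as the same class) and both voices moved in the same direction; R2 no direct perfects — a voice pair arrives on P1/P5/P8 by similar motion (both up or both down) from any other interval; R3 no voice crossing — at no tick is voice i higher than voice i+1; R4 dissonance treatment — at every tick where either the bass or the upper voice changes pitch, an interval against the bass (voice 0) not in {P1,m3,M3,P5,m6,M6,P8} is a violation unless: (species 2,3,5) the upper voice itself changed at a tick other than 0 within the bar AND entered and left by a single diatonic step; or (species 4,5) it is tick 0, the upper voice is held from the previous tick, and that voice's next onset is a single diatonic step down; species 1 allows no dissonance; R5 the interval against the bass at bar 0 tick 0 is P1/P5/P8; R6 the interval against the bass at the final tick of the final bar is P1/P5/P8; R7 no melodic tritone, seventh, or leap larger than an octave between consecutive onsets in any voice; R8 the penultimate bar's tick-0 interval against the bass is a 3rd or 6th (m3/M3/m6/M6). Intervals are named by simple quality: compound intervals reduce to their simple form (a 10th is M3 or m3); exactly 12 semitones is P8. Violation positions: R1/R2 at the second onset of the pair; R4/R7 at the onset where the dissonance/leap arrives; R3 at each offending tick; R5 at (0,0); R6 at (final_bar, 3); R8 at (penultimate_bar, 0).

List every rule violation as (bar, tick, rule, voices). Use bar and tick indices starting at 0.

(0, 0, R5, (0, 2))
(1, 0, R3, (1, 2))
(1, 1, R3, (1, 2))
(1, 2, R3, (1, 2))
(1, 3, R3, (1, 2))
(2, 0, R1, (0, 2))
(2, 0, R3, (1, 2))
(2, 1, R3, (1, 2))
(2, 2, R3, (1, 2))
(2, 3, R3, (1, 2))
(3, 0, R2, (0, 2))
(5, 0, R4, (0, 1))
(5, 0, R7, (1,))
(6, 0, R2, (0, 2))
(6, 0, R7, (2,))
(6, 0, R8, (0, 2))
(7, 3, R6, (0, 2))

bar 0: v0=G3 v1=G4 v2=B4 downbeat M3
bar 1: v0=A3 v1=F4 v2=E4 downbeat P5
bar 2: v0=G3 v1=E4 v2=D4 downbeat P5
bar 3: v0=B3 v1=G4 v2=B4 downbeat P8
bar 4: v0=C4 v1=G4 v2=G4 downbeat P5
bar 5: v0=E4 v1=F5 v2=G5 downbeat m3
bar 6: v0=A3 v1=F4 v2=A4 downbeat P8
bar 7: v0=G3 v1=G4 v2=B4 downbeat M3
  -> R5 @ bar 0 tick 0 v(0, 2): opens on M3
  -> R3 @ bar 1 tick 0 v(1, 2): F4 above E4
  -> R3 @ bar 1 tick 1 v(1, 2): F4 above E4
  -> R3 @ bar 1 tick 2 v(1, 2): F4 above E4
  -> R3 @ bar 1 tick 3 v(1, 2): F4 above E4
  -> R1 @ bar 2 tick 0 v(0, 2): A3/E4 P5 -> G3/D4 P5 similar
  -> R3 @ bar 2 tick 0 v(1, 2): E4 above D4
  -> R3 @ bar 2 tick 1 v(1, 2): E4 above D4
  -> R3 @ bar 2 tick 2 v(1, 2): E4 above D4
  -> R3 @ bar 2 tick 3 v(1, 2): E4 above D4
  -> R2 @ bar 3 tick 0 v(0, 2): G3/D4 P5 -> B3/B4 P8 similar
  -> R4 @ bar 5 tick 0 v(0, 1): E4/F5 m2 untreated
  -> R7 @ bar 5 tick 0 v(1,): G4->F5 leap 10st
  -> R2 @ bar 6 tick 0 v(0, 2): E4/G5 m3 -> A3/A4 P8 similar
  -> R7 @ bar 6 tick 0 v(2,): G5->A4 leap 10st
  -> R8 @ bar 6 tick 0 v(0, 2): penult P8 not 3rd/6th
  -> R6 @ bar 7 tick 3 v(0, 2): closes on M3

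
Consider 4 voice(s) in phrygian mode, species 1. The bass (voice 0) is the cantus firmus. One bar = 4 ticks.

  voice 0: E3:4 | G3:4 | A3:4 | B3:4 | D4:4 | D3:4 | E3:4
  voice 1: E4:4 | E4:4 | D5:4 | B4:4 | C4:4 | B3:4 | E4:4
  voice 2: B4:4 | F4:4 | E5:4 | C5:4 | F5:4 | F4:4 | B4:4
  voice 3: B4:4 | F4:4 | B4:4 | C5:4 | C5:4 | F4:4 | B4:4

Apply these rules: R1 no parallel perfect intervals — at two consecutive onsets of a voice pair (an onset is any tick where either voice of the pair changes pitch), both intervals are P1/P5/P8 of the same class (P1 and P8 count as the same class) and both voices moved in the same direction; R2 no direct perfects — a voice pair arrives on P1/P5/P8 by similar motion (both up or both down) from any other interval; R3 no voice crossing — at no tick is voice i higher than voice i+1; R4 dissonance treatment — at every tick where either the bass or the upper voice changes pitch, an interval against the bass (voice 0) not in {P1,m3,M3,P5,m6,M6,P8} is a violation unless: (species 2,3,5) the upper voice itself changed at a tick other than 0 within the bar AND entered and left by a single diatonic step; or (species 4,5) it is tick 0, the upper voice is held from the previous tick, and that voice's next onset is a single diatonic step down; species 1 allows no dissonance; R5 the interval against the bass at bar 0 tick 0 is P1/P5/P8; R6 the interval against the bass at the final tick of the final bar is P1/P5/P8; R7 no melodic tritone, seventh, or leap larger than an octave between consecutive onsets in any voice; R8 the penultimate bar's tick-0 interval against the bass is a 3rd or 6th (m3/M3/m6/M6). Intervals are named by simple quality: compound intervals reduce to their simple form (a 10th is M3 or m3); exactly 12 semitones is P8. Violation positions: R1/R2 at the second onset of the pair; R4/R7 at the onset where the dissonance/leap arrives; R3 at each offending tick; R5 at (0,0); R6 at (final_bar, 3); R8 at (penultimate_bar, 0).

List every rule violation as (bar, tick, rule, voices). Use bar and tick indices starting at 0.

(1, 0, R1, (2, 3))
(1, 0, R4, (0, 2))
(1, 0, R4, (0, 3))
(1, 0, R7, (2,))
(1, 0, R7, (3,))
(2, 0, R2, (0, 2))
(2, 0, R3, (2, 3))
(2, 0, R4, (0, 1))
(2, 0, R4, (0, 3))
(2, 0, R7, (1,))
(2, 0, R7, (2,))
(2, 0, R7, (3,))
(2, 1, R3, (2, 3))
(2, 2, R3, (2, 3))
(2, 3, R3, (2, 3))
(3, 0, R4, (0, 2))
(3, 0, R4, (0, 3))
(4, 0, R3, (0, 1))
(4, 0, R3, (2, 3))
(4, 0, R4, (0, 1))
(4, 0, R4, (0, 3))
(4, 0, R7, (1,))
(4, 1, R3, (0, 1))
(4, 1, R3, (2, 3))
(4, 2, R3, (0, 1))
(4, 2, R3, (2, 3))
(4, 3, R3, (0, 1))
(4, 3, R3, (2, 3))
(5, 0, R2, (2, 3))
(6, 0, R1, (2, 3))
(6, 0, R2, (0, 1))
(6, 0, R2, (0, 2))
(6, 0, R2, (0, 3))
(6, 0, R2, (1, 2))
(6, 0, R2, (1, 3))
(6, 0, R7, (2,))
(6, 0, R7, (3,))

bar 0: v0=E3 v1=E4 v2=B4 v3=B4 downbeat P5
bar 1: v0=G3 v1=E4 v2=F4 v3=F4 downbeat m7
bar 2: v0=A3 v1=D5 v2=E5 v3=B4 downbeat M2
bar 3: v0=B3 v1=B4 v2=C5 v3=C5 downbeat m2
bar 4: v0=D4 v1=C4 v2=F5 v3=C5 downbeat m7
bar 5: v0=D3 v1=B3 v2=F4 v3=F4 downbeat m3
bar 6: v0=E3 v1=E4 v2=B4 v3=B4 downbeat P5
  -> R1 @ bar 1 tick 0 v(2, 3): B4/B4 P1 -> F4/F4 P1 similar
  -> R4 @ bar 1 tick 0 v(0, 2): G3/F4 m7 untreated
  -> R4 @ bar 1 tick 0 v(0, 3): G3/F4 m7 untreated
  -> R7 @ bar 1 tick 0 v(2,): B4->F4 leap 6st
  -> R7 @ bar 1 tick 0 v(3,): B4->F4 leap 6st
  -> R2 @ bar 2 tick 0 v(0, 2): G3/F4 m7 -> A3/E5 P5 similar
  -> R3 @ bar 2 tick 0 v(2, 3): E5 above B4
  -> R4 @ bar 2 tick 0 v(0, 1): A3/D5 P4 untreated
  -> R4 @ bar 2 tick 0 v(0, 3): A3/B4 M2 untreated
  -> R7 @ bar 2 tick 0 v(1,): E4->D5 leap 10st
  -> R7 @ bar 2 tick 0 v(2,): F4->E5 leap 11st
  -> R7 @ bar 2 tick 0 v(3,): F4->B4 leap 6st
  -> R3 @ bar 2 tick 1 v(2, 3): E5 above B4
  -> R3 @ bar 2 tick 2 v(2, 3): E5 above B4
  -> R3 @ bar 2 tick 3 v(2, 3): E5 above B4
  -> R4 @ bar 3 tick 0 v(0, 2): B3/C5 m2 untreated
  -> R4 @ bar 3 tick 0 v(0, 3): B3/C5 m2 untreated
  -> R3 @ bar 4 tick 0 v(0, 1): D4 above C4
  -> R3 @ bar 4 tick 0 v(2, 3): F5 above C5
  -> R4 @ bar 4 tick 0 v(0, 1): D4/C4 M2 untreated
  -> R4 @ bar 4 tick 0 v(0, 3): D4/C5 m7 untreated
  -> R7 @ bar 4 tick 0 v(1,): B4->C4 leap 11st
  -> R3 @ bar 4 tick 1 v(0, 1): D4 above C4
  -> R3 @ bar 4 tick 1 v(2, 3): F5 above C5
  -> R3 @ bar 4 tick 2 v(0, 1): D4 above C4
  -> R3 @ bar 4 tick 2 v(2, 3): F5 above C5
  -> R3 @ bar 4 tick 3 v(0, 1): D4 above C4
  -> R3 @ bar 4 tick 3 v(2, 3): F5 above C5
  -> R2 @ bar 5 tick 0 v(2, 3): F5/C5 P4 -> F4/F4 P1 similar
  -> R1 @ bar 6 tick 0 v(2, 3): F4/F4 P1 -> B4/B4 P1 similar
  -> R2 @ bar 6 tick 0 v(0, 1): D3/B3 M6 -> E3/E4 P8 similar
  -> R2 @ bar 6 tick 0 v(0, 2): D3/F4 m3 -> E3/B4 P5 similar
  -> R2 @ bar 6 tick 0 v(0, 3): D3/F4 m3 -> E3/B4 P5 similar
  -> R2 @ bar 6 tick 0 v(1, 2): B3/F4 TT -> E4/B4 P5 similar
  -> R2 @ bar 6 tick 0 v(1, 3): B3/F4 TT -> E4/B4 P5 similar
  -> R7 @ bar 6 tick 0 v(2,): F4->B4 leap 6st
  -> R7 @ bar 6 tick 0 v(3,): F4->B4 leap 6st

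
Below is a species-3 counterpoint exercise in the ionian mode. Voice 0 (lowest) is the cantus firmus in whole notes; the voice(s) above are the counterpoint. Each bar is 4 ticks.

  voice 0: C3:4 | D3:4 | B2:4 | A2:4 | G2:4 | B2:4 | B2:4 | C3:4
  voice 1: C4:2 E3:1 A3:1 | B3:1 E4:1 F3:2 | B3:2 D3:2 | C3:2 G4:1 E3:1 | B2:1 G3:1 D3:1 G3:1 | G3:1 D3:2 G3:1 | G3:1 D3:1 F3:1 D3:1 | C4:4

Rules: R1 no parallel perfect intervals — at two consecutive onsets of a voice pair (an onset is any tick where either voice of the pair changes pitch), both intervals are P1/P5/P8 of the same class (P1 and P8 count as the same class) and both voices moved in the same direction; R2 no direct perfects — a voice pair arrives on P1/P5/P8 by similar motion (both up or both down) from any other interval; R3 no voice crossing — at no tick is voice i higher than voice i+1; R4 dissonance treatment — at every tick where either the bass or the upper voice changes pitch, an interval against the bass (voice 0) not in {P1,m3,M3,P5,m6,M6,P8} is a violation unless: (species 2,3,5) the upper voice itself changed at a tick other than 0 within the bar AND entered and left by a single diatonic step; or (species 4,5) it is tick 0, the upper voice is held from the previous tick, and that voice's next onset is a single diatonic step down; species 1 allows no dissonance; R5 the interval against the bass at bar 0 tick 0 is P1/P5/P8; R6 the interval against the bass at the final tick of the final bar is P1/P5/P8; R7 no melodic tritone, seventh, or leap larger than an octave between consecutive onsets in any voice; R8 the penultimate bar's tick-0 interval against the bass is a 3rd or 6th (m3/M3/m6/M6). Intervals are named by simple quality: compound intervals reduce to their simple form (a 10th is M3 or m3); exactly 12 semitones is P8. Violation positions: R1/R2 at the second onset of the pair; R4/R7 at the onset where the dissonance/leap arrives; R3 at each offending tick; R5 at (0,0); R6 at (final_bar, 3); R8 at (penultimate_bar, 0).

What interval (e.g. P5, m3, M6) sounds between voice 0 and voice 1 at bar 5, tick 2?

m3

voice 0=B2 voice 1=D3 -> m3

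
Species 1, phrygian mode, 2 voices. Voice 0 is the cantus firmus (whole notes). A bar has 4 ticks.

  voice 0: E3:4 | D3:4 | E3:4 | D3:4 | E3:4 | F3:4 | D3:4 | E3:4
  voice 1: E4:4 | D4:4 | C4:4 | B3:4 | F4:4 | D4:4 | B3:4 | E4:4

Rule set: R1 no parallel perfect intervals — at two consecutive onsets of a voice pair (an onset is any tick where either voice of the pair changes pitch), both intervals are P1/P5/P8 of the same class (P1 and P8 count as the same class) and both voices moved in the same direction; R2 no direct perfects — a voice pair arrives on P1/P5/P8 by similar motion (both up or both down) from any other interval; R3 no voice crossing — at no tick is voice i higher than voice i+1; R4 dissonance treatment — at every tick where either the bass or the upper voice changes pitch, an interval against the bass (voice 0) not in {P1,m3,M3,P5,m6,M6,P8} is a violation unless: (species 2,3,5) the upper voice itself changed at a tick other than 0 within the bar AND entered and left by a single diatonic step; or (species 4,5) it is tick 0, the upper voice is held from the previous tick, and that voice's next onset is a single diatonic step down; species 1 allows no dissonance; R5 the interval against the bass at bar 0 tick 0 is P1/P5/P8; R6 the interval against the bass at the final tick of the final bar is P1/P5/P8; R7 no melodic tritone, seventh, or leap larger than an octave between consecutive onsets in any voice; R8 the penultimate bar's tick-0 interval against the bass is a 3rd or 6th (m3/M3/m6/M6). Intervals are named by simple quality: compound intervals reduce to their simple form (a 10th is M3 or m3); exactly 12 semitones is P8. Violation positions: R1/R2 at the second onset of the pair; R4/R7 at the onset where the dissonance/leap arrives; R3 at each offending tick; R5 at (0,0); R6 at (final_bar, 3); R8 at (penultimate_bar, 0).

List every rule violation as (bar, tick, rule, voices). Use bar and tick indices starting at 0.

(1, 0, R1, (0, 1))
(4, 0, R4, (0, 1))
(4, 0, R7, (1,))
(7, 0, R2, (0, 1))

bar 0: v0=E3 v1=E4 downbeat P8
bar 1: v0=D3 v1=D4 downbeat P8
bar 2: v0=E3 v1=C4 downbeat m6
bar 3: v0=D3 v1=B3 downbeat M6
bar 4: v0=E3 v1=F4 downbeat m2
bar 5: v0=F3 v1=D4 downbeat M6
bar 6: v0=D3 v1=B3 downbeat M6
bar 7: v0=E3 v1=E4 downbeat P8
  -> R1 @ bar 1 tick 0 v(0, 1): E3/E4 P8 -> D3/D4 P8 similar
  -> R4 @ bar 4 tick 0 v(0, 1): E3/F4 m2 untreated
  -> R7 @ bar 4 tick 0 v(1,): B3->F4 leap 6st
  -> R2 @ bar 7 tick 0 v(0, 1): D3/B3 M6 -> E3/E4 P8 similar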